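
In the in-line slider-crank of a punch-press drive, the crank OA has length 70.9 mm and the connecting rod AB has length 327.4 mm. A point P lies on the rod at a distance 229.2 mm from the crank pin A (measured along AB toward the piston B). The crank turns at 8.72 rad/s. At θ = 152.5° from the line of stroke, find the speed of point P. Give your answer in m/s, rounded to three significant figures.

ω = 8.72 rad/s.  Crank-pin speed |V_A| = rω = 0.61825 m/s, perpendicular to OA.
Rod angle: sinφ = −(r/L) sinθ ⇒ φ = -5.739°; ω_rod = −rω cosθ/√(L²−r²sin²θ) = +1.6834 rad/s.
V_P = V_A + ω_rod × AP, with AP = 0.2292 m along the rod.
Components: V_Px = −rω sinθ − a·ω_rod·sinφ = -0.24689 m/s;  V_Py = rω cosθ + a·ω_rod·cosφ = -0.16448 m/s.
|V_P| = √(V_Px² + V_Py²) = 0.29667 m/s.

0.297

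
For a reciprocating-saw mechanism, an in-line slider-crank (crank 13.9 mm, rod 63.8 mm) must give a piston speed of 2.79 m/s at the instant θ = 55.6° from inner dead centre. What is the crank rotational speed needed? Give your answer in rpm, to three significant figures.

2060

For an in-line slider-crank, |v_piston| = rω|sinθ|·[1 + r cosθ/√(L² − r² sin²θ)].
With r = 0.0139 m, L = 0.0638 m, θ = 55.6°: the bracketed kinematic factor |dx/dθ| = 0.012904 m.
ω = v/|dx/dθ| = 2.79/0.012904 = 216.21 rad/s.
N = 60ω/(2π) = 2064.6 rpm.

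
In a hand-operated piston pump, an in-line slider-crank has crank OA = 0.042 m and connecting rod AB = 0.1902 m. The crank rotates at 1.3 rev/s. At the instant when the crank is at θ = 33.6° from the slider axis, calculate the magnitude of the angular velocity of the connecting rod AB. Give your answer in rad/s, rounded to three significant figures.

ω = 8.168 rad/s (converted from 1.3 rev/s).
The rod makes angle φ with the slider axis where L sinφ = r sinθ; differentiating, L cosφ·φ̇ = r ω cosθ.
L cosφ = √(L² − r² sin²θ) = 0.18877 m.
|ω_rod| = r ω |cosθ| / √(L² − r² sin²θ) = 0.042·8.168·0.83292/0.18877 = 1.5137 rad/s.

1.51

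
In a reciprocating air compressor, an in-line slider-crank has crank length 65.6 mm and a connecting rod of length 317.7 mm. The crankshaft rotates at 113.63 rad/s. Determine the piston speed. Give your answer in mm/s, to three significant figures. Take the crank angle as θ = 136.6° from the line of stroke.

4350

ω = 113.6 rad/s
For an in-line slider-crank, x = r cosθ + √(L² − r² sin²θ), so v = −rω sinθ·[1 + r cosθ/√(L² − r² sin²θ)].
With r = 0.0656 m, L = 0.3177 m, θ = 136.6°: √(L² − r² sin²θ) = 0.31449 m.
v = −0.0656·113.6·0.68709·[1 + 0.0656·-0.72657/0.31449] = -4.3454 m/s.
|v| = 4.3454 m/s = 4345.4 mm/s.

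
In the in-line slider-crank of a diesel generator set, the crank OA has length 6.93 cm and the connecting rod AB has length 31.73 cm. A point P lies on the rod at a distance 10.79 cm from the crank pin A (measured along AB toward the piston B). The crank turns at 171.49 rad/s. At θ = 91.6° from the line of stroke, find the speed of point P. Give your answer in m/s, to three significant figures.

11.9

ω = 171.5 rad/s.  Crank-pin speed |V_A| = rω = 11.884 m/s, perpendicular to OA.
Rod angle: sinφ = −(r/L) sinθ ⇒ φ = -12.610°; ω_rod = −rω cosθ/√(L²−r²sin²θ) = +1.0716 rad/s.
V_P = V_A + ω_rod × AP, with AP = 0.1079 m along the rod.
Components: V_Px = −rω sinθ − a·ω_rod·sinφ = -11.854 m/s;  V_Py = rω cosθ + a·ω_rod·cosφ = -0.21899 m/s.
|V_P| = √(V_Px² + V_Py²) = 11.856 m/s.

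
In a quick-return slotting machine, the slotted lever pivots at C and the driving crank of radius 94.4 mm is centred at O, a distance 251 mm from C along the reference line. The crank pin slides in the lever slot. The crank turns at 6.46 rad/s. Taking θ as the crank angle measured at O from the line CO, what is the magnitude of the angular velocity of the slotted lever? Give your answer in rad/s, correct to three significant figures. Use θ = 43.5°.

1.59

ω = 6.46 rad/s
Crank pin A relative to C: A = (d + r cosθ, r sinθ); lever angle φ = atan2(r sinθ, d + r cosθ).
Differentiating tanφ: φ̇ = rω(d cosθ + r)/(d² + r² + 2dr cosθ).
d² + r² + 2dr cosθ = |CA|² = 0.106287 m²;  d cosθ + r = +0.27647 m.
|ω_lever| = |0.0944·6.46·+0.27647| / 0.106287 = 1.5862 rad/s.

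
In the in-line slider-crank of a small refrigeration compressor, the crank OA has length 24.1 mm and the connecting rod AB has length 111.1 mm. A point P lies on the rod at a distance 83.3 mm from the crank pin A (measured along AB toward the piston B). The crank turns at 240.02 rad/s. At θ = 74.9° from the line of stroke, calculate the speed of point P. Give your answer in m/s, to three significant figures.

5.84

ω = 240 rad/s.  Crank-pin speed |V_A| = rω = 5.7845 m/s, perpendicular to OA.
Rod angle: sinφ = −(r/L) sinθ ⇒ φ = -12.089°; ω_rod = −rω cosθ/√(L²−r²sin²θ) = -13.871 rad/s.
V_P = V_A + ω_rod × AP, with AP = 0.0833 m along the rod.
Components: V_Px = −rω sinθ − a·ω_rod·sinφ = -5.8267 m/s;  V_Py = rω cosθ + a·ω_rod·cosφ = +0.37706 m/s.
|V_P| = √(V_Px² + V_Py²) = 5.8389 m/s.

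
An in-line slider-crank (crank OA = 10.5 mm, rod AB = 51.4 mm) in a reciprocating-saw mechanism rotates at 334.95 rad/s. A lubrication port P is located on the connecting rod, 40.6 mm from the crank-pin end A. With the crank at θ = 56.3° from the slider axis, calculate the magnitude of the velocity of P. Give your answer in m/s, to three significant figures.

3.22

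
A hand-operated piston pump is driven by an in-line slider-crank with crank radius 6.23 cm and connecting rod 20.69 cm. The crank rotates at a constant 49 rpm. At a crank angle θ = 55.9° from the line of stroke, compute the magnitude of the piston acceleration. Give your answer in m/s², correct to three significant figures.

0.741

ω = 2π·49/60 = 5.131 rad/s
x(θ) = r cosθ + √(L² − r² sin²θ); with ω constant, a = ω²·d²x/dθ².
d²x/dθ² = −r cosθ − r²(cos2θ)/√u − r⁴ sin²2θ/(4u^{3/2}),  u = L² − r² sin²θ = 0.0401463 m².
Substituting r = 0.0623 m, L = 0.2069 m, θ = 55.9°: d²x/dθ² = -0.028138 m.
a = ω²·d²x/dθ² = (5.131)²·(-0.028138) = -0.74086 m/s²;  |a| = 0.74086 m/s².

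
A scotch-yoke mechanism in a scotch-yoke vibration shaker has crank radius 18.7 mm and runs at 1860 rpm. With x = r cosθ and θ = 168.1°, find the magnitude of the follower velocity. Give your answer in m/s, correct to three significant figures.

0.751

ω = 194.8 rad/s (from 1860 rpm).
x = r cosθ ⇒ ẋ = −rω sinθ.
|v| = rω|sinθ| = 0.0187·194.8·|sin 168.1°| = 0.75107 m/s.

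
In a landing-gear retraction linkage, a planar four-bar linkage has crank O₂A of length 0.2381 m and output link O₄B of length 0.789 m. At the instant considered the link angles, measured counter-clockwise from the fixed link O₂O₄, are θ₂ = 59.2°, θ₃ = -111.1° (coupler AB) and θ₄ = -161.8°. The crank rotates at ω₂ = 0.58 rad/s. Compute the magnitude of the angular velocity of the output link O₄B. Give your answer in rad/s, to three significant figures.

0.0381

ω₂ = 0.58 rad/s
Differentiating the loop-closure r₂e^{iθ₂}+r₃e^{iθ₃}=r₁+r₄e^{iθ₄} gives r₂ω₂e^{iθ₂}+r₃ω₃e^{iθ₃}=r₄ω₄e^{iθ₄}.
Eliminating the other unknown: ω₄ = r₂ω₂ sin(θ₂−θ₃) / [r₄ sin(θ₄−θ₃)].
Numerator sine = +0.16849; denominator sine = -0.77384.
Result = 0.2381·0.58·(+0.16849) / (0.789·(-0.77384)) = -0.038109 rad/s; magnitude 0.038109 rad/s.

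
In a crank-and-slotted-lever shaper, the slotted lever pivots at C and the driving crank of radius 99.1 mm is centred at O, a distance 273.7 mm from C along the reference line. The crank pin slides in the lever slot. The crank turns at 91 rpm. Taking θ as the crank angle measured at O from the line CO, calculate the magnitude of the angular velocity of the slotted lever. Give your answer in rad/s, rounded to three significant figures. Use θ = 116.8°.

ω = 9.529 rad/s (from 91 rpm).
Crank pin A relative to C: A = (d + r cosθ, r sinθ); lever angle φ = atan2(r sinθ, d + r cosθ).
Differentiating tanφ: φ̇ = rω(d cosθ + r)/(d² + r² + 2dr cosθ).
d² + r² + 2dr cosθ = |CA|² = 0.0602736 m²;  d cosθ + r = -0.024305 m.
|ω_lever| = |0.0991·9.529·-0.024305| / 0.0602736 = 0.38082 rad/s.

0.381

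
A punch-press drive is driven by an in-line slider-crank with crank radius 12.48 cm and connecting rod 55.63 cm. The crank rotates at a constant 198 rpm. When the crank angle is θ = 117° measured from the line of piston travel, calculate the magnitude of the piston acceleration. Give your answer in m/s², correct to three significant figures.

ω = 2π·198/60 = 20.73 rad/s
x(θ) = r cosθ + √(L² − r² sin²θ); with ω constant, a = ω²·d²x/dθ².
d²x/dθ² = −r cosθ − r²(cos2θ)/√u − r⁴ sin²2θ/(4u^{3/2}),  u = L² − r² sin²θ = 0.297105 m².
Substituting r = 0.1248 m, L = 0.5563 m, θ = 117°: d²x/dθ² = +0.073208 m.
a = ω²·d²x/dθ² = (20.73)²·(+0.073208) = +31.474 m/s²;  |a| = 31.474 m/s².

31.5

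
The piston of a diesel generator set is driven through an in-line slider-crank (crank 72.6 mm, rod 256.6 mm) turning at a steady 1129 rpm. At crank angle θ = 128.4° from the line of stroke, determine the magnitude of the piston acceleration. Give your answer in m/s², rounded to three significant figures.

692

ω = 2π·1129/60 = 118.2 rad/s
x(θ) = r cosθ + √(L² − r² sin²θ); with ω constant, a = ω²·d²x/dθ².
d²x/dθ² = −r cosθ − r²(cos2θ)/√u − r⁴ sin²2θ/(4u^{3/2}),  u = L² − r² sin²θ = 0.0626064 m².
Substituting r = 0.0726 m, L = 0.2566 m, θ = 128.4°: d²x/dθ² = +0.049485 m.
a = ω²·d²x/dθ² = (118.2)²·(+0.049485) = +691.71 m/s²;  |a| = 691.71 m/s².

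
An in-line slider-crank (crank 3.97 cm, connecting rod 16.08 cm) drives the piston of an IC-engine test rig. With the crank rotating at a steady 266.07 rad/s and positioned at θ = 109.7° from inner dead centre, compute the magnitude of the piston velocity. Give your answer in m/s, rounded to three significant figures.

ω = 266.1 rad/s
For an in-line slider-crank, x = r cosθ + √(L² − r² sin²θ), so v = −rω sinθ·[1 + r cosθ/√(L² − r² sin²θ)].
With r = 0.0397 m, L = 0.1608 m, θ = 109.7°: √(L² − r² sin²θ) = 0.1564 m.
v = −0.0397·266.1·0.94147·[1 + 0.0397·-0.33710/0.1564] = -9.0938 m/s.
|v| = 9.0938 m/s.

9.09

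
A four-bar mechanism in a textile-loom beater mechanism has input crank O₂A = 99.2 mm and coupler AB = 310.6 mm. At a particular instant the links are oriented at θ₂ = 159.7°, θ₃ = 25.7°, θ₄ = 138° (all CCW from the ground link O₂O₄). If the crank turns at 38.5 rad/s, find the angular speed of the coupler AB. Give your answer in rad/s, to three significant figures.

4.91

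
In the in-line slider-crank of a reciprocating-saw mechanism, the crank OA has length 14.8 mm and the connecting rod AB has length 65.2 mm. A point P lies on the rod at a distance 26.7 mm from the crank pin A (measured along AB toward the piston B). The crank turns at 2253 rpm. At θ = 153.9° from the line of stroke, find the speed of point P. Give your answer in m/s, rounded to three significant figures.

2.33

ω = 235.9 rad/s.  Crank-pin speed |V_A| = rω = 3.4918 m/s, perpendicular to OA.
Rod angle: sinφ = −(r/L) sinθ ⇒ φ = -5.731°; ω_rod = −rω cosθ/√(L²−r²sin²θ) = +48.336 rad/s.
V_P = V_A + ω_rod × AP, with AP = 0.0267 m along the rod.
Components: V_Px = −rω sinθ − a·ω_rod·sinφ = -1.4073 m/s;  V_Py = rω cosθ + a·ω_rod·cosφ = -1.8516 m/s.
|V_P| = √(V_Px² + V_Py²) = 2.3257 m/s.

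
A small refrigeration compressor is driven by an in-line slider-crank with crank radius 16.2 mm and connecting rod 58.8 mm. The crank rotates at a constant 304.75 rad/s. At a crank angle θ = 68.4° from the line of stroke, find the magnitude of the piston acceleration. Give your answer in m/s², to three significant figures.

245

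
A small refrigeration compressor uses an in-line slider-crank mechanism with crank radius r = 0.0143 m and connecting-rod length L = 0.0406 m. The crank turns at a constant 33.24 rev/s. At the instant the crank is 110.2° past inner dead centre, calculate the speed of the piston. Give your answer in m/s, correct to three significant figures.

2.44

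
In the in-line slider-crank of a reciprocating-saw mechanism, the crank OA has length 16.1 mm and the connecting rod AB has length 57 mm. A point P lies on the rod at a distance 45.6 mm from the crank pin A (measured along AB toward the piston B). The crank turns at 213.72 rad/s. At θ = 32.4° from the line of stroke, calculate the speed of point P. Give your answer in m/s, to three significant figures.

2.28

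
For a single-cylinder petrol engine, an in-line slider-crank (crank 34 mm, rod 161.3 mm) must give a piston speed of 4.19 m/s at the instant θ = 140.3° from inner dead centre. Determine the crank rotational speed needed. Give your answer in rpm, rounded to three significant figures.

2200

For an in-line slider-crank, |v_piston| = rω|sinθ|·[1 + r cosθ/√(L² − r² sin²θ)].
With r = 0.034 m, L = 0.1613 m, θ = 140.3°: the bracketed kinematic factor |dx/dθ| = 0.018164 m.
ω = v/|dx/dθ| = 4.19/0.018164 = 230.68 rad/s.
N = 60ω/(2π) = 2202.9 rpm.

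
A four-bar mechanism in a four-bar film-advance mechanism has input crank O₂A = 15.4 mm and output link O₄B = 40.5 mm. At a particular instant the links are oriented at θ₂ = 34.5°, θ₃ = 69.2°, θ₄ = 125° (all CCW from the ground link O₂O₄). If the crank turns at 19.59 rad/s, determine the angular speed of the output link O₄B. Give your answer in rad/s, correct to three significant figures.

5.13

ω₂ = 19.59 rad/s
Differentiating the loop-closure r₂e^{iθ₂}+r₃e^{iθ₃}=r₁+r₄e^{iθ₄} gives r₂ω₂e^{iθ₂}+r₃ω₃e^{iθ₃}=r₄ω₄e^{iθ₄}.
Eliminating the other unknown: ω₄ = r₂ω₂ sin(θ₂−θ₃) / [r₄ sin(θ₄−θ₃)].
Numerator sine = -0.56928; denominator sine = +0.82708.
Result = 0.0154·19.59·(-0.56928) / (0.0405·(+0.82708)) = -5.1272 rad/s; magnitude 5.1272 rad/s.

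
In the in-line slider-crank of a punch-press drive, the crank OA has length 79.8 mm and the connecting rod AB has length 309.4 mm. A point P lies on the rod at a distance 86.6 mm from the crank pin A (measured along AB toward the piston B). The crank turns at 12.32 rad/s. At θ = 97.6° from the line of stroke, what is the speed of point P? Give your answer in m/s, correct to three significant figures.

ω = 12.32 rad/s.  Crank-pin speed |V_A| = rω = 0.98314 m/s, perpendicular to OA.
Rod angle: sinφ = −(r/L) sinθ ⇒ φ = -14.812°; ω_rod = −rω cosθ/√(L²−r²sin²θ) = +0.4347 rad/s.
V_P = V_A + ω_rod × AP, with AP = 0.0866 m along the rod.
Components: V_Px = −rω sinθ − a·ω_rod·sinφ = -0.96488 m/s;  V_Py = rω cosθ + a·ω_rod·cosφ = -0.093632 m/s.
|V_P| = √(V_Px² + V_Py²) = 0.96941 m/s.

0.969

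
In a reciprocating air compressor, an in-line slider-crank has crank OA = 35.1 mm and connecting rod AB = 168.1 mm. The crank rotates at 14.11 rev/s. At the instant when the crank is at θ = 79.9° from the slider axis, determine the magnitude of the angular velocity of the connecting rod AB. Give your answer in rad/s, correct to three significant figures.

3.32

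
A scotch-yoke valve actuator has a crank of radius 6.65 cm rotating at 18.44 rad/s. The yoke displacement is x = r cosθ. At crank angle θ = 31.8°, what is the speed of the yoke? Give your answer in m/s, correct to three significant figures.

ω = 18.44 rad/s
x = r cosθ ⇒ ẋ = −rω sinθ.
|v| = rω|sinθ| = 0.0665·18.44·|sin 31.8°| = 0.64618 m/s.

0.646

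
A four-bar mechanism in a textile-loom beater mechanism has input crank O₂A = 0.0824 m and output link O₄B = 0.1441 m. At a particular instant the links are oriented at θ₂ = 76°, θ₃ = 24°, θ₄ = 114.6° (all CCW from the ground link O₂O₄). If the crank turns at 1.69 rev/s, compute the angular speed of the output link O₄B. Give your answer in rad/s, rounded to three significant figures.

4.79

ω₂ = 10.62 rad/s (from 1.69 rev/s).
Differentiating the loop-closure r₂e^{iθ₂}+r₃e^{iθ₃}=r₁+r₄e^{iθ₄} gives r₂ω₂e^{iθ₂}+r₃ω₃e^{iθ₃}=r₄ω₄e^{iθ₄}.
Eliminating the other unknown: ω₄ = r₂ω₂ sin(θ₂−θ₃) / [r₄ sin(θ₄−θ₃)].
Numerator sine = +0.78801; denominator sine = +0.99995.
Result = 0.0824·10.62·(+0.78801) / (0.1441·(+0.99995)) = +4.785 rad/s; magnitude 4.785 rad/s.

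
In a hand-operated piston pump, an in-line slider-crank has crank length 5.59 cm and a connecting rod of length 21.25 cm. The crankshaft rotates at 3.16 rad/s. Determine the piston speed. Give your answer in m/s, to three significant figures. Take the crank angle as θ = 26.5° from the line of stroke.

0.0975

ω = 3.16 rad/s
For an in-line slider-crank, x = r cosθ + √(L² − r² sin²θ), so v = −rω sinθ·[1 + r cosθ/√(L² − r² sin²θ)].
With r = 0.0559 m, L = 0.2125 m, θ = 26.5°: √(L² − r² sin²θ) = 0.21103 m.
v = −0.0559·3.16·0.44620·[1 + 0.0559·0.89493/0.21103] = -0.097503 m/s.
|v| = 0.097503 m/s.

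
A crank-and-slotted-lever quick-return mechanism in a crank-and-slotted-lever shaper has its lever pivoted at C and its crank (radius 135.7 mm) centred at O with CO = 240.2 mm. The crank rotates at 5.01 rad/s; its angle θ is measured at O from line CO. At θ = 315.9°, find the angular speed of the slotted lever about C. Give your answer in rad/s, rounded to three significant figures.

ω = 5.01 rad/s
Crank pin A relative to C: A = (d + r cosθ, r sinθ); lever angle φ = atan2(r sinθ, d + r cosθ).
Differentiating tanφ: φ̇ = rω(d cosθ + r)/(d² + r² + 2dr cosθ).
d² + r² + 2dr cosθ = |CA|² = 0.122925 m²;  d cosθ + r = +0.30819 m.
|ω_lever| = |0.1357·5.01·+0.30819| / 0.122925 = 1.7045 rad/s.

1.70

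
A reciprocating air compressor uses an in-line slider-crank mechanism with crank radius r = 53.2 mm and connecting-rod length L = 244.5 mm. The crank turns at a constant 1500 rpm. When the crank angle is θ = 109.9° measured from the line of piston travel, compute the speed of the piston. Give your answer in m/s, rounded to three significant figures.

ω = 2π·1500/60 = 157.1 rad/s
For an in-line slider-crank, x = r cosθ + √(L² − r² sin²θ), so v = −rω sinθ·[1 + r cosθ/√(L² − r² sin²θ)].
With r = 0.0532 m, L = 0.2445 m, θ = 109.9°: √(L² − r² sin²θ) = 0.23933 m.
v = −0.0532·157.1·0.94029·[1 + 0.0532·-0.34038/0.23933] = -7.2631 m/s.
|v| = 7.2631 m/s.

7.26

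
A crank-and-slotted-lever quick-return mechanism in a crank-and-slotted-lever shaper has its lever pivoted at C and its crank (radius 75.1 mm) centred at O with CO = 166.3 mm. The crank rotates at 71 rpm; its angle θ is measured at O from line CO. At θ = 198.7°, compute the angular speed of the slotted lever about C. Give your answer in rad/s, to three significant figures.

ω = 7.435 rad/s (from 71 rpm).
Crank pin A relative to C: A = (d + r cosθ, r sinθ); lever angle φ = atan2(r sinθ, d + r cosθ).
Differentiating tanφ: φ̇ = rω(d cosθ + r)/(d² + r² + 2dr cosθ).
d² + r² + 2dr cosθ = |CA|² = 0.00963604 m²;  d cosθ + r = -0.082421 m.
|ω_lever| = |0.0751·7.435·-0.082421| / 0.00963604 = 4.776 rad/s.

4.78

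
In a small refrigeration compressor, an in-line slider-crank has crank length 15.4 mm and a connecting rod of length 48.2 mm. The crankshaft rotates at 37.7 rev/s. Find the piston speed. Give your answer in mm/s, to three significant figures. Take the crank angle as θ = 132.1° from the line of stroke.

2110

ω = 2π·37.7 = 236.9 rad/s
For an in-line slider-crank, x = r cosθ + √(L² − r² sin²θ), so v = −rω sinθ·[1 + r cosθ/√(L² − r² sin²θ)].
With r = 0.0154 m, L = 0.0482 m, θ = 132.1°: √(L² − r² sin²θ) = 0.046826 m.
v = −0.0154·236.9·0.74198·[1 + 0.0154·-0.67043/0.046826] = -2.1099 m/s.
|v| = 2.1099 m/s = 2109.9 mm/s.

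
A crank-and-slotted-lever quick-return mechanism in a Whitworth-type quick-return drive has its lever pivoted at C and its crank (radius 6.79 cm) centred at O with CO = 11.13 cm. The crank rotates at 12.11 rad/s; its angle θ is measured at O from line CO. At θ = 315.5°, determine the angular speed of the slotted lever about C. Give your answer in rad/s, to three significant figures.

ω = 12.11 rad/s
Crank pin A relative to C: A = (d + r cosθ, r sinθ); lever angle φ = atan2(r sinθ, d + r cosθ).
Differentiating tanφ: φ̇ = rω(d cosθ + r)/(d² + r² + 2dr cosθ).
d² + r² + 2dr cosθ = |CA|² = 0.0277786 m²;  d cosθ + r = +0.14728 m.
|ω_lever| = |0.0679·12.11·+0.14728| / 0.0277786 = 4.3598 rad/s.

4.36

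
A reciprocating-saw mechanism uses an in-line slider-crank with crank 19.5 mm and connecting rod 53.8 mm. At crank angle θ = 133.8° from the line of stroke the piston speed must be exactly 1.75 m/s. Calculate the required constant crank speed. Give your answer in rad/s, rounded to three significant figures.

168

For an in-line slider-crank, |v_piston| = rω|sinθ|·[1 + r cosθ/√(L² − r² sin²θ)].
With r = 0.0195 m, L = 0.0538 m, θ = 133.8°: the bracketed kinematic factor |dx/dθ| = 0.010416 m.
ω = v/|dx/dθ| = 1.75/0.010416 = 168.01 rad/s.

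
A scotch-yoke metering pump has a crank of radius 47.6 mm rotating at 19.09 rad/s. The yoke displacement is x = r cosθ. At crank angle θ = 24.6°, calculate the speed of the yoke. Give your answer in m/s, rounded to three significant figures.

ω = 19.09 rad/s
x = r cosθ ⇒ ẋ = −rω sinθ.
|v| = rω|sinθ| = 0.0476·19.09·|sin 24.6°| = 0.37827 m/s.

0.378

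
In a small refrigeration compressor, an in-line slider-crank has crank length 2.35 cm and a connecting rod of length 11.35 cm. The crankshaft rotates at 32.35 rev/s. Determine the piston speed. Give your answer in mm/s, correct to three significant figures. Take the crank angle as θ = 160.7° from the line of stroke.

1270

ω = 2π·32.4 = 203.3 rad/s
For an in-line slider-crank, x = r cosθ + √(L² − r² sin²θ), so v = −rω sinθ·[1 + r cosθ/√(L² − r² sin²θ)].
With r = 0.0235 m, L = 0.1135 m, θ = 160.7°: √(L² − r² sin²θ) = 0.11323 m.
v = −0.0235·203.3·0.33051·[1 + 0.0235·-0.94380/0.11323] = -1.2695 m/s.
|v| = 1.2695 m/s = 1269.5 mm/s.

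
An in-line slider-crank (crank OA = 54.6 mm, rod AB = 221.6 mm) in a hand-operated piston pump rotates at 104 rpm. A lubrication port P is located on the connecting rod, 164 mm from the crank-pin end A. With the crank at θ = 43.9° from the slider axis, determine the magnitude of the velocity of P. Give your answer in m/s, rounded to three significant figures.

ω = 10.89 rad/s.  Crank-pin speed |V_A| = rω = 0.59464 m/s, perpendicular to OA.
Rod angle: sinφ = −(r/L) sinθ ⇒ φ = -9.837°; ω_rod = −rω cosθ/√(L²−r²sin²θ) = -1.9624 rad/s.
V_P = V_A + ω_rod × AP, with AP = 0.164 m along the rod.
Components: V_Px = −rω sinθ − a·ω_rod·sinφ = -0.46731 m/s;  V_Py = rω cosθ + a·ω_rod·cosφ = +0.11137 m/s.
|V_P| = √(V_Px² + V_Py²) = 0.4804 m/s.

0.480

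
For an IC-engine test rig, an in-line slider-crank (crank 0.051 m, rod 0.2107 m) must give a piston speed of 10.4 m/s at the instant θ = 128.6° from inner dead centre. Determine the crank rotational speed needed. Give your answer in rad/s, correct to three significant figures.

308

For an in-line slider-crank, |v_piston| = rω|sinθ|·[1 + r cosθ/√(L² − r² sin²θ)].
With r = 0.051 m, L = 0.2107 m, θ = 128.6°: the bracketed kinematic factor |dx/dθ| = 0.033728 m.
ω = v/|dx/dθ| = 10.4/0.033728 = 308.35 rad/s.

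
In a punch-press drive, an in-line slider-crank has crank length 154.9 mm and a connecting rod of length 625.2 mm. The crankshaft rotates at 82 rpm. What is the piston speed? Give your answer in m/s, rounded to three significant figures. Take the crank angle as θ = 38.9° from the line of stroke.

0.998

ω = 2π·82/60 = 8.587 rad/s
For an in-line slider-crank, x = r cosθ + √(L² − r² sin²θ), so v = −rω sinθ·[1 + r cosθ/√(L² − r² sin²θ)].
With r = 0.1549 m, L = 0.6252 m, θ = 38.9°: √(L² − r² sin²θ) = 0.61759 m.
v = −0.1549·8.587·0.62796·[1 + 0.1549·0.77824/0.61759] = -0.99831 m/s.
|v| = 0.99831 m/s.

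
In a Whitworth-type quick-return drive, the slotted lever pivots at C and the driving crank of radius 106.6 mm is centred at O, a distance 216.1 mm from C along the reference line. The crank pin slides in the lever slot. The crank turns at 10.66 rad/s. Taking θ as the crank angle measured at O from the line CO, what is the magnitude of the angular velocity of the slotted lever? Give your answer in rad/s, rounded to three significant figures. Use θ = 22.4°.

ω = 10.66 rad/s
Crank pin A relative to C: A = (d + r cosθ, r sinθ); lever angle φ = atan2(r sinθ, d + r cosθ).
Differentiating tanφ: φ̇ = rω(d cosθ + r)/(d² + r² + 2dr cosθ).
d² + r² + 2dr cosθ = |CA|² = 0.100659 m²;  d cosθ + r = +0.30639 m.
|ω_lever| = |0.1066·10.66·+0.30639| / 0.100659 = 3.4589 rad/s.

3.46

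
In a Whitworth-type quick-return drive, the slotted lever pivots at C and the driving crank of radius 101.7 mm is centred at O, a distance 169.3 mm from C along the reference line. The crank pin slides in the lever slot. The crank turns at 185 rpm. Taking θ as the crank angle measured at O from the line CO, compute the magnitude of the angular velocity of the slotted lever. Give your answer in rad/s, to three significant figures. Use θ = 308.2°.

6.74

ω = 19.37 rad/s (from 185 rpm).
Crank pin A relative to C: A = (d + r cosθ, r sinθ); lever angle φ = atan2(r sinθ, d + r cosθ).
Differentiating tanφ: φ̇ = rω(d cosθ + r)/(d² + r² + 2dr cosθ).
d² + r² + 2dr cosθ = |CA|² = 0.0603007 m²;  d cosθ + r = +0.2064 m.
|ω_lever| = |0.1017·19.37·+0.2064| / 0.0603007 = 6.7438 rad/s.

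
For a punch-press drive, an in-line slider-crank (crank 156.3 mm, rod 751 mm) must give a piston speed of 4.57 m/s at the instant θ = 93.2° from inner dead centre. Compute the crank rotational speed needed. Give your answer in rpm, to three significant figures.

For an in-line slider-crank, |v_piston| = rω|sinθ|·[1 + r cosθ/√(L² − r² sin²θ)].
With r = 0.1563 m, L = 0.751 m, θ = 93.2°: the bracketed kinematic factor |dx/dθ| = 0.1542 m.
ω = v/|dx/dθ| = 4.57/0.1542 = 29.636 rad/s.
N = 60ω/(2π) = 283.01 rpm.

283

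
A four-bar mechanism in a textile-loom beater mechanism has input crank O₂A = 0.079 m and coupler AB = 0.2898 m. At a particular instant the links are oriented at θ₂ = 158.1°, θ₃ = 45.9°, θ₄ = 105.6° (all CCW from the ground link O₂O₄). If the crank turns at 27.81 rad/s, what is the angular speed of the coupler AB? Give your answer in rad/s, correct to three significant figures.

6.97

ω₂ = 27.81 rad/s
Differentiating the loop-closure r₂e^{iθ₂}+r₃e^{iθ₃}=r₁+r₄e^{iθ₄} gives r₂ω₂e^{iθ₂}+r₃ω₃e^{iθ₃}=r₄ω₄e^{iθ₄}.
Eliminating the other unknown: ω₃ = r₂ω₂ sin(θ₄−θ₂) / [r₃ sin(θ₃−θ₄)].
Numerator sine = -0.79335; denominator sine = -0.86340.
Result = 0.079·27.81·(-0.79335) / (0.2898·(-0.86340)) = +6.966 rad/s; magnitude 6.966 rad/s.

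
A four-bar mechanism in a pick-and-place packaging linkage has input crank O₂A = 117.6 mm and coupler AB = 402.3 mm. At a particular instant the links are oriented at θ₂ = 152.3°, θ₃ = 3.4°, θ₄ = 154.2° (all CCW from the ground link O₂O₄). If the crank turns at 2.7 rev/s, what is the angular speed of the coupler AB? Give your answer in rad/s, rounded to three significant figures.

0.337

ω₂ = 16.96 rad/s (from 2.7 rev/s).
Differentiating the loop-closure r₂e^{iθ₂}+r₃e^{iθ₃}=r₁+r₄e^{iθ₄} gives r₂ω₂e^{iθ₂}+r₃ω₃e^{iθ₃}=r₄ω₄e^{iθ₄}.
Eliminating the other unknown: ω₃ = r₂ω₂ sin(θ₄−θ₂) / [r₃ sin(θ₃−θ₄)].
Numerator sine = +0.03316; denominator sine = -0.48786.
Result = 0.1176·16.96·(+0.03316) / (0.4023·(-0.48786)) = -0.33702 rad/s; magnitude 0.33702 rad/s.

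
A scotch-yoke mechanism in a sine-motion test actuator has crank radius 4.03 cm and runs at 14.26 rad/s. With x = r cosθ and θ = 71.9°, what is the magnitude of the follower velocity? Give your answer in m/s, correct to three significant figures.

0.546

ω = 14.26 rad/s
x = r cosθ ⇒ ẋ = −rω sinθ.
|v| = rω|sinθ| = 0.0403·14.26·|sin 71.9°| = 0.54624 m/s.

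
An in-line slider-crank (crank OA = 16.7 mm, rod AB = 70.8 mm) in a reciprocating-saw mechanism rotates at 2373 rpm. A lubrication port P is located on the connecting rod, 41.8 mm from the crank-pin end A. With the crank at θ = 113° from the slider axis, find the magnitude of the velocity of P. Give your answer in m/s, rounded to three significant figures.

ω = 248.5 rad/s.  Crank-pin speed |V_A| = rω = 4.1499 m/s, perpendicular to OA.
Rod angle: sinφ = −(r/L) sinθ ⇒ φ = -12.540°; ω_rod = −rω cosθ/√(L²−r²sin²θ) = +23.462 rad/s.
V_P = V_A + ω_rod × AP, with AP = 0.0418 m along the rod.
Components: V_Px = −rω sinθ − a·ω_rod·sinφ = -3.6071 m/s;  V_Py = rω cosθ + a·ω_rod·cosφ = -0.66418 m/s.
|V_P| = √(V_Px² + V_Py²) = 3.6677 m/s.

3.67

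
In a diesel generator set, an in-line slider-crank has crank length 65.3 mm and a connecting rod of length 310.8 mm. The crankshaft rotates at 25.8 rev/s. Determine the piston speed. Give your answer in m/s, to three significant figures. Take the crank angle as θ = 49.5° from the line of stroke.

9.16

ω = 2π·25.8 = 162.1 rad/s
For an in-line slider-crank, x = r cosθ + √(L² − r² sin²θ), so v = −rω sinθ·[1 + r cosθ/√(L² − r² sin²θ)].
With r = 0.0653 m, L = 0.3108 m, θ = 49.5°: √(L² − r² sin²θ) = 0.30681 m.
v = −0.0653·162.1·0.76041·[1 + 0.0653·0.64945/0.30681] = -9.1619 m/s.
|v| = 9.1619 m/s.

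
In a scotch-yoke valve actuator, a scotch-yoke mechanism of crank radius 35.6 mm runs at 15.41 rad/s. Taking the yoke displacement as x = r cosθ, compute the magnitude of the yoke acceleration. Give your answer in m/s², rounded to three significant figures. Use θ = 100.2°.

ω = 15.41 rad/s
x = r cosθ ⇒ ẍ = −rω² cosθ (ω constant).
|a| = rω²|cosθ| = 0.0356·(15.41)²·|cos 100.2°| = 1.4971 m/s².

1.50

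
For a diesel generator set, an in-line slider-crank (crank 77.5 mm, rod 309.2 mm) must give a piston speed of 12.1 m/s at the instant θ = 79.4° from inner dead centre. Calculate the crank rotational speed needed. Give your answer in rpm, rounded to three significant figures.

1450

For an in-line slider-crank, |v_piston| = rω|sinθ|·[1 + r cosθ/√(L² − r² sin²θ)].
With r = 0.0775 m, L = 0.3092 m, θ = 79.4°: the bracketed kinematic factor |dx/dθ| = 0.079801 m.
ω = v/|dx/dθ| = 12.1/0.079801 = 151.63 rad/s.
N = 60ω/(2π) = 1447.9 rpm.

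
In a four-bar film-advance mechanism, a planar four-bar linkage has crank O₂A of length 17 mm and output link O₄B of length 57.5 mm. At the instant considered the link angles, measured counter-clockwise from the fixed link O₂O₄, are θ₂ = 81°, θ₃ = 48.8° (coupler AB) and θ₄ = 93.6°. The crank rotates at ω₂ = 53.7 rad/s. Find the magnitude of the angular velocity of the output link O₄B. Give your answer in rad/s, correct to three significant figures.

ω₂ = 53.7 rad/s
Differentiating the loop-closure r₂e^{iθ₂}+r₃e^{iθ₃}=r₁+r₄e^{iθ₄} gives r₂ω₂e^{iθ₂}+r₃ω₃e^{iθ₃}=r₄ω₄e^{iθ₄}.
Eliminating the other unknown: ω₄ = r₂ω₂ sin(θ₂−θ₃) / [r₄ sin(θ₄−θ₃)].
Numerator sine = +0.53288; denominator sine = +0.70463.
Result = 0.017·53.7·(+0.53288) / (0.0575·(+0.70463)) = +12.007 rad/s; magnitude 12.007 rad/s.

12.0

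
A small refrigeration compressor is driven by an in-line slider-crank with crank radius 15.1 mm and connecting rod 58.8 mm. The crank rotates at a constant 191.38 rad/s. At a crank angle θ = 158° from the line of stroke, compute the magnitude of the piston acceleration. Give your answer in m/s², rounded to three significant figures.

409

ω = 191.4 rad/s
x(θ) = r cosθ + √(L² − r² sin²θ); with ω constant, a = ω²·d²x/dθ².
d²x/dθ² = −r cosθ − r²(cos2θ)/√u − r⁴ sin²2θ/(4u^{3/2}),  u = L² − r² sin²θ = 0.00342544 m².
Substituting r = 0.0151 m, L = 0.0588 m, θ = 158°: d²x/dθ² = +0.011167 m.
a = ω²·d²x/dθ² = (191.4)²·(+0.011167) = +409 m/s²;  |a| = 409 m/s².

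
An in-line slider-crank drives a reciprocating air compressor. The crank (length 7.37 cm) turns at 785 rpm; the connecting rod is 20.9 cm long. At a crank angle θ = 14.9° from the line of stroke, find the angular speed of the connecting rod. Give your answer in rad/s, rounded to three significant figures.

ω = 82.21 rad/s (converted from 785 rpm).
The rod makes angle φ with the slider axis where L sinφ = r sinθ; differentiating, L cosφ·φ̇ = r ω cosθ.
L cosφ = √(L² − r² sin²θ) = 0.20814 m.
|ω_rod| = r ω |cosθ| / √(L² − r² sin²θ) = 0.0737·82.21·0.96638/0.20814 = 28.129 rad/s.

28.1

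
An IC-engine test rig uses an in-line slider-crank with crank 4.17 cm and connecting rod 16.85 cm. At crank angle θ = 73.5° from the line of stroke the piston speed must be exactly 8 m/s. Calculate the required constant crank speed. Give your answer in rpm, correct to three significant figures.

For an in-line slider-crank, |v_piston| = rω|sinθ|·[1 + r cosθ/√(L² − r² sin²θ)].
With r = 0.0417 m, L = 0.1685 m, θ = 73.5°: the bracketed kinematic factor |dx/dθ| = 0.042876 m.
ω = v/|dx/dθ| = 8/0.042876 = 186.59 rad/s.
N = 60ω/(2π) = 1781.8 rpm.

1780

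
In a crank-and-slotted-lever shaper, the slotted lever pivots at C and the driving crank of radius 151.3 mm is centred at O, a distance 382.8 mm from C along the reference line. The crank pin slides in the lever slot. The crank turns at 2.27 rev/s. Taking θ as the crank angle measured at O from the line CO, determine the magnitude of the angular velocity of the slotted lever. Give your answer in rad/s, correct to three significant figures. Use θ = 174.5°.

9.16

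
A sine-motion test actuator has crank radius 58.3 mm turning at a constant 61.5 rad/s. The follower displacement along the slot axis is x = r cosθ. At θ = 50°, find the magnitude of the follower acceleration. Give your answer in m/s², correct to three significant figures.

142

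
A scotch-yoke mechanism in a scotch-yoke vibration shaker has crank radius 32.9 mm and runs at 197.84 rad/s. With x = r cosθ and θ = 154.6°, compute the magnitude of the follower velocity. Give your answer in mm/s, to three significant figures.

ω = 197.8 rad/s
x = r cosθ ⇒ ẋ = −rω sinθ.
|v| = rω|sinθ| = 0.0329·197.8·|sin 154.6°| = 2.7919 m/s = 2791.9 mm/s.

2790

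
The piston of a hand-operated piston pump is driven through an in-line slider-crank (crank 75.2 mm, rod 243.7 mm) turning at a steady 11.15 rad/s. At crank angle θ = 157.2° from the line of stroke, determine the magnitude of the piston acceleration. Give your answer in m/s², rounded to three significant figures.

ω = 11.15 rad/s
x(θ) = r cosθ + √(L² − r² sin²θ); with ω constant, a = ω²·d²x/dθ².
d²x/dθ² = −r cosθ − r²(cos2θ)/√u − r⁴ sin²2θ/(4u^{3/2}),  u = L² − r² sin²θ = 0.0585405 m².
Substituting r = 0.0752 m, L = 0.2437 m, θ = 157.2°: d²x/dθ² = +0.052683 m.
a = ω²·d²x/dθ² = (11.15)²·(+0.052683) = +6.5497 m/s²;  |a| = 6.5497 m/s².

6.55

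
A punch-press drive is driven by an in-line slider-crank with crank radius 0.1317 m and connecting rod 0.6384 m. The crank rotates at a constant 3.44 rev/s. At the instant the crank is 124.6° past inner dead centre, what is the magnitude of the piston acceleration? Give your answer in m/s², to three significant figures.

ω = 2π·3.44 = 21.61 rad/s
x(θ) = r cosθ + √(L² − r² sin²θ); with ω constant, a = ω²·d²x/dθ².
d²x/dθ² = −r cosθ − r²(cos2θ)/√u − r⁴ sin²2θ/(4u^{3/2}),  u = L² − r² sin²θ = 0.395802 m².
Substituting r = 0.1317 m, L = 0.6384 m, θ = 124.6°: d²x/dθ² = +0.084311 m.
a = ω²·d²x/dθ² = (21.61)²·(+0.084311) = +39.388 m/s²;  |a| = 39.388 m/s².

39.4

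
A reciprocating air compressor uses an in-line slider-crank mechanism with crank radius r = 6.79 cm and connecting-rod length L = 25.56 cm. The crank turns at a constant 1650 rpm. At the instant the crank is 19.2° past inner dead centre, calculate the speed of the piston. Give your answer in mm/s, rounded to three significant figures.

4830

ω = 2π·1650/60 = 172.8 rad/s
For an in-line slider-crank, x = r cosθ + √(L² − r² sin²θ), so v = −rω sinθ·[1 + r cosθ/√(L² − r² sin²θ)].
With r = 0.0679 m, L = 0.2556 m, θ = 19.2°: √(L² − r² sin²θ) = 0.25462 m.
v = −0.0679·172.8·0.32887·[1 + 0.0679·0.94438/0.25462] = -4.83 m/s.
|v| = 4.83 m/s = 4830 mm/s.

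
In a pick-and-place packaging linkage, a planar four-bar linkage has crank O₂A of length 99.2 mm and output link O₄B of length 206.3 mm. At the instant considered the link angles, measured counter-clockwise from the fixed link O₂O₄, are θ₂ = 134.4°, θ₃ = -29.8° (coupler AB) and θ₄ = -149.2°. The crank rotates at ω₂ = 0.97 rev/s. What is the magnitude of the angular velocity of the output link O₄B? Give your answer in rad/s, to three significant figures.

0.916

ω₂ = 6.095 rad/s (from 0.97 rev/s).
Differentiating the loop-closure r₂e^{iθ₂}+r₃e^{iθ₃}=r₁+r₄e^{iθ₄} gives r₂ω₂e^{iθ₂}+r₃ω₃e^{iθ₃}=r₄ω₄e^{iθ₄}.
Eliminating the other unknown: ω₄ = r₂ω₂ sin(θ₂−θ₃) / [r₄ sin(θ₄−θ₃)].
Numerator sine = +0.27228; denominator sine = -0.87121.
Result = 0.0992·6.095·(+0.27228) / (0.2063·(-0.87121)) = -0.91592 rad/s; magnitude 0.91592 rad/s.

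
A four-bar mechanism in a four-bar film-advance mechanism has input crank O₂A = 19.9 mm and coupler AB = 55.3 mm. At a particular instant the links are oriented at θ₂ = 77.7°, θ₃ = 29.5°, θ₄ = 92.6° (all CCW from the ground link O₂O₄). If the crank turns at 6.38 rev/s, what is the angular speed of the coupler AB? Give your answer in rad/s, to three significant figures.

4.16

ω₂ = 40.09 rad/s (from 6.38 rev/s).
Differentiating the loop-closure r₂e^{iθ₂}+r₃e^{iθ₃}=r₁+r₄e^{iθ₄} gives r₂ω₂e^{iθ₂}+r₃ω₃e^{iθ₃}=r₄ω₄e^{iθ₄}.
Eliminating the other unknown: ω₃ = r₂ω₂ sin(θ₄−θ₂) / [r₃ sin(θ₃−θ₄)].
Numerator sine = +0.25713; denominator sine = -0.89180.
Result = 0.0199·40.09·(+0.25713) / (0.0553·(-0.89180)) = -4.1593 rad/s; magnitude 4.1593 rad/s.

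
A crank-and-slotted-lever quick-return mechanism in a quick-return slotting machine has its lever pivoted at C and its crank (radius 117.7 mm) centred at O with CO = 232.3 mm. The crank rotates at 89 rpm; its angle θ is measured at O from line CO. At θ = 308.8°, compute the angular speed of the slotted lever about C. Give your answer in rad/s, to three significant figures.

ω = 9.32 rad/s (from 89 rpm).
Crank pin A relative to C: A = (d + r cosθ, r sinθ); lever angle φ = atan2(r sinθ, d + r cosθ).
Differentiating tanφ: φ̇ = rω(d cosθ + r)/(d² + r² + 2dr cosθ).
d² + r² + 2dr cosθ = |CA|² = 0.102081 m²;  d cosθ + r = +0.26326 m.
|ω_lever| = |0.1177·9.32·+0.26326| / 0.102081 = 2.829 rad/s.

2.83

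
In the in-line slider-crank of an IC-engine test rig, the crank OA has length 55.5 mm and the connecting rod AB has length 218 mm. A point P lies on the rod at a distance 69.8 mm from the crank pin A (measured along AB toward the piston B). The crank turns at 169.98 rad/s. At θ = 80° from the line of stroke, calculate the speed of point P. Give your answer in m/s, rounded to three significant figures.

ω = 170 rad/s.  Crank-pin speed |V_A| = rω = 9.4339 m/s, perpendicular to OA.
Rod angle: sinφ = −(r/L) sinθ ⇒ φ = -14.520°; ω_rod = −rω cosθ/√(L²−r²sin²θ) = -7.7625 rad/s.
V_P = V_A + ω_rod × AP, with AP = 0.0698 m along the rod.
Components: V_Px = −rω sinθ − a·ω_rod·sinφ = -9.4264 m/s;  V_Py = rω cosθ + a·ω_rod·cosφ = +1.1137 m/s.
|V_P| = √(V_Px² + V_Py²) = 9.492 m/s.

9.49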